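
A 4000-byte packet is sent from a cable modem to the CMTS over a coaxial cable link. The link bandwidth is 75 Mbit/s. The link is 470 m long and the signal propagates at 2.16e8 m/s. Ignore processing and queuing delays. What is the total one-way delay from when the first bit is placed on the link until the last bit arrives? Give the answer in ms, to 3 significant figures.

0.429 ms

L = 4000 × 8 = 32000 bits.
Transmission delay = L/R = 32000 / 75000000 = 0.426667 ms.
Propagation delay = d/s = 470 m / 216000000 m/s = 0.00217593 ms.
Total = 0.429 ms.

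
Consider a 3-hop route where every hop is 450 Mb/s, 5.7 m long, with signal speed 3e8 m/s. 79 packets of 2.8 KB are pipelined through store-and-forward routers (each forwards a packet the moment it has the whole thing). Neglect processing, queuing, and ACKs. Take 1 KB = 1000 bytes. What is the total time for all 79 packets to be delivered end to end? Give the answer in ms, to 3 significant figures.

Per-hop transmission t_tx = L/R = 22400/450000000 = 0.0497778 ms.
Per-hop propagation t_prop = 5.7/300000000 = 1.9e-05 ms.
Pipeline fill: first packet needs 3·t_tx to clear all hops; remaining 78 packets each add one t_tx.
Total = (3+79-1)·t_tx + 3·t_prop = 81·0.0497778 + 3·1.9e-05 = 4.03 ms.

4.03 ms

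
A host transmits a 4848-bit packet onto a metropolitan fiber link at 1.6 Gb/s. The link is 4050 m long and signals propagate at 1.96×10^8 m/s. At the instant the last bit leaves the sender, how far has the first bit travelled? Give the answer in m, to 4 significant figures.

t_tx = L/R = 4848/1600000000 = 3.03e-06 s.
Distance = s × t_tx = 196000000 × 3.03e-06 = 593.9 m.

593.9 m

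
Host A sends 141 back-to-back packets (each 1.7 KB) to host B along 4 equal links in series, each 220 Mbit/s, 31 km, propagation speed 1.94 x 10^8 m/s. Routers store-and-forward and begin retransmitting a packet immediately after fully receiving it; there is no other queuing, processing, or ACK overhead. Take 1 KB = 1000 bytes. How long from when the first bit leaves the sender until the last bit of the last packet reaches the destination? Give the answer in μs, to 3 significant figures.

Per-hop transmission t_tx = L/R = 13600/220000000 = 61.8182 μs.
Per-hop propagation t_prop = 31000/194000000 = 159.794 μs.
Pipeline fill: first packet needs 4·t_tx to clear all hops; remaining 140 packets each add one t_tx.
Total = (4+141-1)·t_tx + 4·t_prop = 144·61.8182 + 4·159.794 = 9540 μs.

9540 μs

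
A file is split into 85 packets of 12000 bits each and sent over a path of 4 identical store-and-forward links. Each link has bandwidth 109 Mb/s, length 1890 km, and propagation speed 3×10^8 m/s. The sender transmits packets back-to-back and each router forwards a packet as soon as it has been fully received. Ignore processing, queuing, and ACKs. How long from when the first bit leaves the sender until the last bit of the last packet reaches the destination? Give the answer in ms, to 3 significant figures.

Per-hop transmission t_tx = L/R = 12000/109000000 = 0.110092 ms.
Per-hop propagation t_prop = 1890000/300000000 = 6.3 ms.
Pipeline fill: first packet needs 4·t_tx to clear all hops; remaining 84 packets each add one t_tx.
Total = (4+85-1)·t_tx + 4·t_prop = 88·0.110092 + 4·6.3 = 34.9 ms.

34.9 ms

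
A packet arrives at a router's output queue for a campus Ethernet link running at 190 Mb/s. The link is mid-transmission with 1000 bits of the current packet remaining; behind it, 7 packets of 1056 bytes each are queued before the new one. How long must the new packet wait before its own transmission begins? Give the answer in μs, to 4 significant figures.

316.5 μs

Each queued packet: L/R = 8448/190000000 = 44.4632 μs.
7 queued → 311.242 μs.
Plus remaining 1000 bits of current packet: 5.26316 μs.
Queuing delay = 316.5 μs.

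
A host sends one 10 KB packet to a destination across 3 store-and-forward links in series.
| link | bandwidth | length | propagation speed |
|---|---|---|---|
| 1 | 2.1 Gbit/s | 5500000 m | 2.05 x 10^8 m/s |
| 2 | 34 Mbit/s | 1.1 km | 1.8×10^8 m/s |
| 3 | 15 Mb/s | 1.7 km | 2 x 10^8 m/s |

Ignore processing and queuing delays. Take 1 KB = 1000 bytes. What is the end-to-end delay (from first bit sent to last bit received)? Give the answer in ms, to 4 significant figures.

34.57 ms

L = 80000 bits.
Transmission delays (L/R per hop): 0.0380952, 2.35294, 5.33333 ms; sum = 7.72437 ms.
Propagation delays (d/s per hop): 26.8293, 0.00611111, 0.0085 ms; sum = 26.8439 ms.
End-to-end = 34.57 ms.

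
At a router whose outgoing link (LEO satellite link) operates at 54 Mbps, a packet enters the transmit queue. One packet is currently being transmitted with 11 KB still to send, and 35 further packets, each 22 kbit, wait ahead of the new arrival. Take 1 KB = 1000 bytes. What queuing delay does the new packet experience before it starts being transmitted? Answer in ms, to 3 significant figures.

15.9 ms

Each queued packet: L/R = 22000/54000000 = 0.407407 ms.
35 queued → 14.2593 ms.
Plus remaining 88000 bits of current packet: 1.62963 ms.
Queuing delay = 15.9 ms.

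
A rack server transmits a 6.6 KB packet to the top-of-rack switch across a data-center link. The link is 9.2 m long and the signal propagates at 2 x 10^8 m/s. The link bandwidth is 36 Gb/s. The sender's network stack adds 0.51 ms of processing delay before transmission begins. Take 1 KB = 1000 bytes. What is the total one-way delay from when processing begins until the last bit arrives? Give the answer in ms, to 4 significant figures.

L = 52800 bits.
Transmission delay = L/R = 52800 / 36000000000 = 0.00146667 ms.
Propagation delay = d/s = 9.2 m / 200000000 m/s = 4.6e-05 ms.
Plus processing delay 0.51 ms = 0.51 ms.
Total = 0.5115 ms.

0.5115 ms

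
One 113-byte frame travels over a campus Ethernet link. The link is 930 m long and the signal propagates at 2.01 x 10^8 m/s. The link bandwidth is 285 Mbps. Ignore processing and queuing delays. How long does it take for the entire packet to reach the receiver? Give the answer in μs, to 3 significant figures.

L = 113 × 8 = 904 bits.
Transmission delay = L/R = 904 / 285000000 = 3.17193 μs.
Propagation delay = d/s = 930 m / 2.01e+08 m/s = 4.62687 μs.
Total = 7.80 μs.

7.80 μs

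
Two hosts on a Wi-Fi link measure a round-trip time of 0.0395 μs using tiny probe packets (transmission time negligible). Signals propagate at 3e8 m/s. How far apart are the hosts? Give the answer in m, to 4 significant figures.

One-way propagation = RTT/2 = 0.01975 μs.
d = s × t = 300000000 × 1.975e-08 = 5.925 m.

5.925 m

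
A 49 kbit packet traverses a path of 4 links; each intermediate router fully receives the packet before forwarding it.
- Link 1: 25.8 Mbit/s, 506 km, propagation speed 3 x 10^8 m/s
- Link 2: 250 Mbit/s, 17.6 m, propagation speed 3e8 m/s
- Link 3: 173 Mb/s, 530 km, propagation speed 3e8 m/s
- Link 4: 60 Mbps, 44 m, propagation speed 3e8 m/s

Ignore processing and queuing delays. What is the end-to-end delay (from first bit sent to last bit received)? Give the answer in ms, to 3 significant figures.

6.65 ms

L = 49000 bits.
Transmission delays (L/R per hop): 1.89922, 0.196, 0.283237, 0.816667 ms; sum = 3.19513 ms.
Propagation delays (d/s per hop): 1.68667, 5.86667e-05, 1.76667, 0.000146667 ms; sum = 3.45354 ms.
End-to-end = 6.65 ms.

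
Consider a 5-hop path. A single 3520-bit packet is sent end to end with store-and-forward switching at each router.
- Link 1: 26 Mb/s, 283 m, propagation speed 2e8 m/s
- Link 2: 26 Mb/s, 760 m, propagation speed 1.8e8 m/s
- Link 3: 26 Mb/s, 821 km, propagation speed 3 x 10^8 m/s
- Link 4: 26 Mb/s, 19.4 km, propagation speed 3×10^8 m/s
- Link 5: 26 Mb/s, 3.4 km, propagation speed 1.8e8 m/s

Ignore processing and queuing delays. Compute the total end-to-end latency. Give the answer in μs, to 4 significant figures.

3503 μs

Transmission delay per hop = L/R = 3520/26000000 = 135.385 μs; 5 hops → 676.923 μs.
Propagation delays (d/s per hop): 1.415, 4.22222, 2736.67, 64.6667, 18.8889 μs; sum = 2825.86 μs.
End-to-end = 3503 μs.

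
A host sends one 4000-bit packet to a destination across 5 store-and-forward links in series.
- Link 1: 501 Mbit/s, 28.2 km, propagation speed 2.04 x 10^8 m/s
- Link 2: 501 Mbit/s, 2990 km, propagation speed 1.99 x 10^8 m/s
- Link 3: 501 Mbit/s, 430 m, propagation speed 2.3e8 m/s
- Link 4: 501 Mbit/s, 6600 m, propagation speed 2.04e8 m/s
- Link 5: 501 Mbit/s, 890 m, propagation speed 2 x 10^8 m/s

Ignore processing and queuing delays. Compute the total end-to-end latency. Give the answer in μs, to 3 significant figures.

15200 μs

Transmission delay per hop = L/R = 4000/501000000 = 7.98403 μs; 5 hops → 39.9202 μs.
Propagation delays (d/s per hop): 138.235, 15025.1, 1.86957, 32.3529, 4.45 μs; sum = 15202 μs.
End-to-end = 15200 μs.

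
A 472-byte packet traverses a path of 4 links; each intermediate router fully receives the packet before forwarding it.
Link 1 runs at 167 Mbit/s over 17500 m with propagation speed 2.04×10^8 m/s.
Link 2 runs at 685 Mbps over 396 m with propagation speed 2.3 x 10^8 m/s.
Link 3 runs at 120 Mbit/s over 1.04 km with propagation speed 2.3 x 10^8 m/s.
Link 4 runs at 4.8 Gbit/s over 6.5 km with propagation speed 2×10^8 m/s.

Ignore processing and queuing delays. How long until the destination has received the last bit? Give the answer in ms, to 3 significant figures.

L = 472 × 8 = 3776 bits.
Transmission delays (L/R per hop): 0.0226108, 0.00551241, 0.0314667, 0.000786667 ms; sum = 0.0603765 ms.
Propagation delays (d/s per hop): 0.0857843, 0.00172174, 0.00452174, 0.0325 ms; sum = 0.124528 ms.
End-to-end = 0.185 ms.

0.185 ms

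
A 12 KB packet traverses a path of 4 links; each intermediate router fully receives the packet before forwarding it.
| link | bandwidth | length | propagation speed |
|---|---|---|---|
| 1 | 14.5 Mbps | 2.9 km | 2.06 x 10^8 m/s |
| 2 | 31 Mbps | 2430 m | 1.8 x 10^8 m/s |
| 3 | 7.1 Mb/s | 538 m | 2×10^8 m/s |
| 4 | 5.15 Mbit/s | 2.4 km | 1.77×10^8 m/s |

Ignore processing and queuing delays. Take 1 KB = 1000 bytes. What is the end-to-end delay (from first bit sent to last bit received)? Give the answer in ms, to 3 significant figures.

L = 96000 bits.
Transmission delays (L/R per hop): 6.62069, 3.09677, 13.5211, 18.6408 ms; sum = 41.8794 ms.
Propagation delays (d/s per hop): 0.0140777, 0.0135, 0.00269, 0.0135593 ms; sum = 0.043827 ms.
End-to-end = 41.9 ms.

41.9 ms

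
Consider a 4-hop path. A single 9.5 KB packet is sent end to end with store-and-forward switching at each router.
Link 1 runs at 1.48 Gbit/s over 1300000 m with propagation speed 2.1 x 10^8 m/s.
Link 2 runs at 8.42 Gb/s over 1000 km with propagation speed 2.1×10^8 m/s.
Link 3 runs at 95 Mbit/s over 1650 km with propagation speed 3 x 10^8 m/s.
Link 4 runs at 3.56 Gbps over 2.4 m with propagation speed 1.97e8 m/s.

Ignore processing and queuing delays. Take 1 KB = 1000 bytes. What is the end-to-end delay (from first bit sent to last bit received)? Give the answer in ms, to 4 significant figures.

17.33 ms

L = 76000 bits.
Transmission delays (L/R per hop): 0.0513514, 0.00902613, 0.8, 0.0213483 ms; sum = 0.881726 ms.
Propagation delays (d/s per hop): 6.19048, 4.7619, 5.5, 1.21827e-05 ms; sum = 16.4524 ms.
End-to-end = 17.33 ms.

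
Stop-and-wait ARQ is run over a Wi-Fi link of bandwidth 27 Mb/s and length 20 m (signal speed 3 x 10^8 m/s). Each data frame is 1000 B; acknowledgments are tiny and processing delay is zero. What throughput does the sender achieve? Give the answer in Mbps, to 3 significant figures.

27.0 Mbps

t_tx = L/R = 8000/27000000 = 0.000296296 s.
t_prop = 20/300000000 = 6.66667e-08 s; RTT = 1.33333e-07 s.
Cycle = t_tx + RTT = 0.00029643 s.
Throughput = L / cycle = 8000 / 0.00029643 = 27.0 Mbps.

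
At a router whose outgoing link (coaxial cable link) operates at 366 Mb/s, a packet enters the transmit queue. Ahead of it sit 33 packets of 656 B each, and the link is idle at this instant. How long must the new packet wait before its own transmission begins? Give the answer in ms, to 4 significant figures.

Each queued packet: L/R = 5248/366000000 = 0.0143388 ms.
33 queued → 0.47318 ms.
Queuing delay = 0.4732 ms.

0.4732 ms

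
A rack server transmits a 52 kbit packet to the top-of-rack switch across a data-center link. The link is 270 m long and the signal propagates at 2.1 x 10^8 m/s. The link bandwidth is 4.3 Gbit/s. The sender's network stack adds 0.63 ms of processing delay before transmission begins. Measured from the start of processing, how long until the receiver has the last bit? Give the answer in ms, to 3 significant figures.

L = 52000 bits.
Transmission delay = L/R = 52000 / 4300000000 = 0.012093 ms.
Propagation delay = d/s = 270 m / 210000000 m/s = 0.00128571 ms.
Plus processing delay 0.63 ms = 0.63 ms.
Total = 0.643 ms.

0.643 ms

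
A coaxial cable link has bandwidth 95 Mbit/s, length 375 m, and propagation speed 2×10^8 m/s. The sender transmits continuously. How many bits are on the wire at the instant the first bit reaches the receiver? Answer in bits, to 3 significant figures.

Propagation delay = 375 / 200000000 = 1.875e-06 s.
BDP = R × t_prop = 95000000 × 1.875e-06 = 178.125 bits.

178 bits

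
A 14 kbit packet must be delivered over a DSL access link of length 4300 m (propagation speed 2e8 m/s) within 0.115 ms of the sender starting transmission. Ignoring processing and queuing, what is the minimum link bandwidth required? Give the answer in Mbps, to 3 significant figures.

150 Mbps

Propagation delay = 4300 / 200000000 = 0.0215 ms.
Transmission budget = 0.115 − 0.0215 = 0.0935 ms.
R ≥ L / t_tx = 14000 bits / 9.35e-05 s = 150 Mbps.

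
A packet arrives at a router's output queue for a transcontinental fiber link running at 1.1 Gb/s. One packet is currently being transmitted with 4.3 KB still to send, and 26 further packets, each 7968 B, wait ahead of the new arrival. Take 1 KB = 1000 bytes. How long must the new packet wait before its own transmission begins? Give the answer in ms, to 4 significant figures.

Each queued packet: L/R = 63744/1100000000 = 0.0579491 ms.
26 queued → 1.50668 ms.
Plus remaining 34400 bits of current packet: 0.0312727 ms.
Queuing delay = 1.538 ms.

1.538 ms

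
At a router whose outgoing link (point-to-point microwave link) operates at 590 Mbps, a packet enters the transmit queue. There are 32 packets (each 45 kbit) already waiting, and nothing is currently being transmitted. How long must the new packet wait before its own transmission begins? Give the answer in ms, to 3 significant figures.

2.44 ms

Each queued packet: L/R = 45000/590000000 = 0.0762712 ms.
32 queued → 2.44068 ms.
Queuing delay = 2.44 ms.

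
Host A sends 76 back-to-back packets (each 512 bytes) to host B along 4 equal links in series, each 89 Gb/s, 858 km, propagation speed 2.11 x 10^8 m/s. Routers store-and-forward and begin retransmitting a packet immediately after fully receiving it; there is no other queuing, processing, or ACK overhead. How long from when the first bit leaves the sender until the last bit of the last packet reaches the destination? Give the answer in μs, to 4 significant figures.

Per-hop transmission t_tx = L/R = 4096/89000000000 = 0.0460225 μs.
Per-hop propagation t_prop = 858000/211000000 = 4066.35 μs.
Pipeline fill: first packet needs 4·t_tx to clear all hops; remaining 75 packets each add one t_tx.
Total = (4+76-1)·t_tx + 4·t_prop = 79·0.0460225 + 4·4066.35 = 16270 μs.

16270 μs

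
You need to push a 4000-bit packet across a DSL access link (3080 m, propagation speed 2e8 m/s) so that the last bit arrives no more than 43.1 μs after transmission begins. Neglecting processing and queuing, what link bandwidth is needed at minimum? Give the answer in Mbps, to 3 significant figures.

Propagation delay = 3080 / 200000000 = 15.4 μs.
Transmission budget = 43.1 − 15.4 = 27.7 μs.
R ≥ L / t_tx = 4000 bits / 2.77e-05 s = 144 Mbps.

144 Mbps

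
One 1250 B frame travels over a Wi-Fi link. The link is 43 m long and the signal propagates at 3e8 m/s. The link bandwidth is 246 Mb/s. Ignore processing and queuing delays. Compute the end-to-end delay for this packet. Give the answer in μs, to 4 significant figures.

40.79 μs

L = 1250 × 8 = 10000 bits.
Transmission delay = L/R = 10000 / 246000000 = 40.6504 μs.
Propagation delay = d/s = 43 m / 300000000 m/s = 0.143333 μs.
Total = 40.79 μs.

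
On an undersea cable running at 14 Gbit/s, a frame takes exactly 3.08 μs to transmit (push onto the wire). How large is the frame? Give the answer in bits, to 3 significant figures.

L = R × t_tx = 14000000000 b/s × 3.08e-06 s = 43120 bits.

43100 bits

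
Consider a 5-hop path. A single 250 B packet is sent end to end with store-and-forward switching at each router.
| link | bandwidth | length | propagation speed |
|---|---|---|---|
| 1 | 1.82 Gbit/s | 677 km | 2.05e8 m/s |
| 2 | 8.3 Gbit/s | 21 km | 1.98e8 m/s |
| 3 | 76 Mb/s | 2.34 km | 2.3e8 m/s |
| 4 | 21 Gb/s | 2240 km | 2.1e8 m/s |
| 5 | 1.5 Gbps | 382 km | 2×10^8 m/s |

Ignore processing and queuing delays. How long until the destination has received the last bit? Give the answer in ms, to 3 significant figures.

L = 250 × 8 = 2000 bits.
Transmission delays (L/R per hop): 0.0010989, 0.000240964, 0.0263158, 9.52381e-05, 0.00133333 ms; sum = 0.0290842 ms.
Propagation delays (d/s per hop): 3.30244, 0.106061, 0.0101739, 10.6667, 1.91 ms; sum = 15.9953 ms.
End-to-end = 16.0 ms.

16.0 ms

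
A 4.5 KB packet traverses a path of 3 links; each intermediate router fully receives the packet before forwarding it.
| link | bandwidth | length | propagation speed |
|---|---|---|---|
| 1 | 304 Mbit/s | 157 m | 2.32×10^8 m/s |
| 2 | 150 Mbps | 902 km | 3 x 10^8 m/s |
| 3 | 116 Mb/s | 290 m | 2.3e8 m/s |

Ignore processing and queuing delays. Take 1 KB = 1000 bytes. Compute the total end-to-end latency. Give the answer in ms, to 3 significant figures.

L = 36000 bits.
Transmission delays (L/R per hop): 0.118421, 0.24, 0.310345 ms; sum = 0.668766 ms.
Propagation delays (d/s per hop): 0.000676724, 3.00667, 0.00126087 ms; sum = 3.0086 ms.
End-to-end = 3.68 ms.

3.68 ms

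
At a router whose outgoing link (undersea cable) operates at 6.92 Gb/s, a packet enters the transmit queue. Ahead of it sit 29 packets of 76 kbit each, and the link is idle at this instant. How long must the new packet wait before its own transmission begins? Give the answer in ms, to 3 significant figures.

0.318 ms

Each queued packet: L/R = 76000/6920000000 = 0.0109827 ms.
29 queued → 0.318497 ms.
Queuing delay = 0.318 ms.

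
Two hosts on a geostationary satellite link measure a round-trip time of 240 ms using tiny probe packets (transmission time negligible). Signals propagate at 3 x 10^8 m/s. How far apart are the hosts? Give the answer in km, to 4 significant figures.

One-way propagation = RTT/2 = 120 ms.
d = s × t = 300000000 × 0.12 = 36000 km.

36000 km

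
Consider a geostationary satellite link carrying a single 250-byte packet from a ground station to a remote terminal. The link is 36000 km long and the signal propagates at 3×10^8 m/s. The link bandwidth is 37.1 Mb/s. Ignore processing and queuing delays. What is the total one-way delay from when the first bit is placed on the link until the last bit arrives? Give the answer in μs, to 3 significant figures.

120000 μs

L = 250 × 8 = 2000 bits.
Transmission delay = L/R = 2000 / 37100000 = 53.9084 μs.
Propagation delay = d/s = 36000000 m / 300000000 m/s = 120000 μs.
Total = 120000 μs.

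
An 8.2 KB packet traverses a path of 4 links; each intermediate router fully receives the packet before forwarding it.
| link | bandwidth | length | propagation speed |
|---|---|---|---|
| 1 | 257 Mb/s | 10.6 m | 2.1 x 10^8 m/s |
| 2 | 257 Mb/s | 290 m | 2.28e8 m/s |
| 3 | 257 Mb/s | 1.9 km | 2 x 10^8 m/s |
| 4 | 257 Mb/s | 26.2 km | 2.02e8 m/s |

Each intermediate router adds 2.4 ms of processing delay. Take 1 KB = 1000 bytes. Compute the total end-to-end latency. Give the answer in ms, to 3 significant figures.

L = 65600 bits.
Transmission delay per hop = L/R = 65600/257000000 = 0.255253 ms; 4 hops → 1.02101 ms.
Propagation delays (d/s per hop): 5.04762e-05, 0.00127193, 0.0095, 0.129703 ms; sum = 0.140525 ms.
Processing at 3 router(s): 3 × 2.4 ms = 7.2 ms.
End-to-end = 8.36 ms.

8.36 ms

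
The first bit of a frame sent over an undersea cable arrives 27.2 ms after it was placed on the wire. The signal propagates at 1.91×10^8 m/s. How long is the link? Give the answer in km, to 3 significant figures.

5200 km

d = s × t_prop = 191000000 × 0.0272 = 5200 km.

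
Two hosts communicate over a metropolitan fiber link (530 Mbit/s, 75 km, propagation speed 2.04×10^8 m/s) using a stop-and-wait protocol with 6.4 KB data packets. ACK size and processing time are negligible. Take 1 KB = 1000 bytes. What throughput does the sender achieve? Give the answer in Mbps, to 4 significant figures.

t_tx = L/R = 51200/530000000 = 9.66038e-05 s.
t_prop = 75000/204000000 = 0.000367647 s; RTT = 0.000735294 s.
Cycle = t_tx + RTT = 0.000831898 s.
Throughput = L / cycle = 51200 / 0.000831898 = 61.55 Mbps.

61.55 Mbps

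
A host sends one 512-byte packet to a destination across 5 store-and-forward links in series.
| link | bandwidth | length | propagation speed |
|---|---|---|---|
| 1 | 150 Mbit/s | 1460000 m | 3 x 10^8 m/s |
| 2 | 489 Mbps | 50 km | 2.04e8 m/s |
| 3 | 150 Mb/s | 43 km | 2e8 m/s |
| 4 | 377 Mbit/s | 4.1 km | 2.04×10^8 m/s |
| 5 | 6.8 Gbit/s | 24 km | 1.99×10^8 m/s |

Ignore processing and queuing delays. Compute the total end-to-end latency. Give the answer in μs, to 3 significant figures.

5540 μs

L = 512 × 8 = 4096 bits.
Transmission delays (L/R per hop): 27.3067, 8.37628, 27.3067, 10.8647, 0.602353 μs; sum = 74.4567 μs.
Propagation delays (d/s per hop): 4866.67, 245.098, 215, 20.098, 120.603 μs; sum = 5467.47 μs.
End-to-end = 5540 μs.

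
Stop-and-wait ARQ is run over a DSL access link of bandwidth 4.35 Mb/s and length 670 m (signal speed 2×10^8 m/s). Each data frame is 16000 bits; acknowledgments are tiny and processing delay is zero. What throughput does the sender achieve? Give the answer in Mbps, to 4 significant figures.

t_tx = L/R = 16000/4350000 = 0.00367816 s.
t_prop = 670/200000000 = 3.35e-06 s; RTT = 6.7e-06 s.
Cycle = t_tx + RTT = 0.00368486 s.
Throughput = L / cycle = 16000 / 0.00368486 = 4.342 Mbps.

4.342 Mbps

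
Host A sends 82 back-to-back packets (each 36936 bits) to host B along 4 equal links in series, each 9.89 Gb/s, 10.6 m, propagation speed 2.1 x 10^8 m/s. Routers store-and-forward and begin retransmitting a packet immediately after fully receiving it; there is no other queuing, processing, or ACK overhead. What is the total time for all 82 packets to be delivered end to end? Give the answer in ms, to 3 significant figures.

Per-hop transmission t_tx = L/R = 36936/9890000000 = 0.00373468 ms.
Per-hop propagation t_prop = 10.6/210000000 = 5.04762e-05 ms.
Pipeline fill: first packet needs 4·t_tx to clear all hops; remaining 81 packets each add one t_tx.
Total = (4+82-1)·t_tx + 4·t_prop = 85·0.00373468 + 4·5.04762e-05 = 0.318 ms.

0.318 ms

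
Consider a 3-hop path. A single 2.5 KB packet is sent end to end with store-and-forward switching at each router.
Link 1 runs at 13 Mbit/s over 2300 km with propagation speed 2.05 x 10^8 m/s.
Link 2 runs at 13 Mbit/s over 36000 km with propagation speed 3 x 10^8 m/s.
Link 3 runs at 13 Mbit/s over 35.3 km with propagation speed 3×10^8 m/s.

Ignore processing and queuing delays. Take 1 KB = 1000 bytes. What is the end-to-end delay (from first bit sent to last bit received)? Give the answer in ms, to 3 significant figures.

136 ms

L = 20000 bits.
Transmission delay per hop = L/R = 20000/13000000 = 1.53846 ms; 3 hops → 4.61538 ms.
Propagation delays (d/s per hop): 11.2195, 120, 0.117667 ms; sum = 131.337 ms.
End-to-end = 136 ms.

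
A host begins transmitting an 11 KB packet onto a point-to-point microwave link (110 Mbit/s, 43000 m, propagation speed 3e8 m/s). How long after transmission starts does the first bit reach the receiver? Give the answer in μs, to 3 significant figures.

143 μs

First bit experiences only propagation delay: d/s = 43000/300000000 = 143 μs.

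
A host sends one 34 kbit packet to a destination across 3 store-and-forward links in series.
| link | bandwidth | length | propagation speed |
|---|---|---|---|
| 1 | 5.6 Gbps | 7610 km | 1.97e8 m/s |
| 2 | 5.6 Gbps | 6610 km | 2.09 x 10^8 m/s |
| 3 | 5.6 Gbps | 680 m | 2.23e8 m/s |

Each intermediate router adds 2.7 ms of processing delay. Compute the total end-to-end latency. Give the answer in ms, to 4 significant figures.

L = 34000 bits.
Transmission delay per hop = L/R = 34000/5600000000 = 0.00607143 ms; 3 hops → 0.0182143 ms.
Propagation delays (d/s per hop): 38.6294, 31.6268, 0.00304933 ms; sum = 70.2593 ms.
Processing at 2 router(s): 2 × 2.7 ms = 5.4 ms.
End-to-end = 75.68 ms.

75.68 ms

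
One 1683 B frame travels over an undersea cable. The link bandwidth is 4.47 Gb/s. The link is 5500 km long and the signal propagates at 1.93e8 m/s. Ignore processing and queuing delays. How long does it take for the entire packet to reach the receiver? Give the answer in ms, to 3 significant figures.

28.5 ms

L = 1683 × 8 = 13464 bits.
Transmission delay = L/R = 13464 / 4470000000 = 0.00301208 ms.
Propagation delay = d/s = 5500000 m / 193000000 m/s = 28.4974 ms.
Total = 28.5 ms.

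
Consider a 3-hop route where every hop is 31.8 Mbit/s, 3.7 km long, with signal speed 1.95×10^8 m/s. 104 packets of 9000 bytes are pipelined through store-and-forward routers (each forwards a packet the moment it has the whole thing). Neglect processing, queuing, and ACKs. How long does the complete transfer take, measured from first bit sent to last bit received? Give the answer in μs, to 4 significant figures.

Per-hop transmission t_tx = L/R = 72000/31800000 = 2264.15 μs.
Per-hop propagation t_prop = 3700/195000000 = 18.9744 μs.
Pipeline fill: first packet needs 3·t_tx to clear all hops; remaining 103 packets each add one t_tx.
Total = (3+104-1)·t_tx + 3·t_prop = 106·2264.15 + 3·18.9744 = 240100 μs.

240100 μs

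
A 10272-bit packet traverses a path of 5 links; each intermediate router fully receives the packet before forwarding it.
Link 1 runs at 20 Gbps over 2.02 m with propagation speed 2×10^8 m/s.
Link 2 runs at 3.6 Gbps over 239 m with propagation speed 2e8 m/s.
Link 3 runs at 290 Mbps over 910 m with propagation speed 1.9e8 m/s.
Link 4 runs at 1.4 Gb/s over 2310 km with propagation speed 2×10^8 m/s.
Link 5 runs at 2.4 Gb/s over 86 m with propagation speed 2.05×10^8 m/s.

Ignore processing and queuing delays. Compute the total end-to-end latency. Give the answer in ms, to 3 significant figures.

Transmission delays (L/R per hop): 0.0005136, 0.00285333, 0.0354207, 0.00733714, 0.00428 ms; sum = 0.0504048 ms.
Propagation delays (d/s per hop): 1.01e-05, 0.001195, 0.00478947, 11.55, 0.000419512 ms; sum = 11.5564 ms.
End-to-end = 11.6 ms.

11.6 ms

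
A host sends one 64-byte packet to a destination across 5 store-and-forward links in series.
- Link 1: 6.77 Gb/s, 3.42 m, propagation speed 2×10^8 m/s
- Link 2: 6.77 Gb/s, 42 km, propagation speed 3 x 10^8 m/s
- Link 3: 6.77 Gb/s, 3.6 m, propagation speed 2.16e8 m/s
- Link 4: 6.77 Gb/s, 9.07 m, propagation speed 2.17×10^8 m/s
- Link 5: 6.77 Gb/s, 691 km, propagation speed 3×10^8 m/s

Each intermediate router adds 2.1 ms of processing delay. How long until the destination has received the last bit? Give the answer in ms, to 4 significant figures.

L = 64 × 8 = 512 bits.
Transmission delay per hop = L/R = 512/6770000000 = 7.56278e-05 ms; 5 hops → 0.000378139 ms.
Propagation delays (d/s per hop): 1.71e-05, 0.14, 1.66667e-05, 4.17972e-05, 2.30333 ms; sum = 2.44341 ms.
Processing at 4 router(s): 4 × 2.1 ms = 8.4 ms.
End-to-end = 10.84 ms.

10.84 ms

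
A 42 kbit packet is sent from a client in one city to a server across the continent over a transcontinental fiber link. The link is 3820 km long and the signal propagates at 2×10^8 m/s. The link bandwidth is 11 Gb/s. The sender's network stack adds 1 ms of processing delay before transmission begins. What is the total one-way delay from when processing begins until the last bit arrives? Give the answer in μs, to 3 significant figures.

L = 42000 bits.
Transmission delay = L/R = 42000 / 11000000000 = 3.81818 μs.
Propagation delay = d/s = 3820000 m / 200000000 m/s = 19100 μs.
Plus processing delay 1 ms = 1000 μs.
Total = 20100 μs.

20100 μs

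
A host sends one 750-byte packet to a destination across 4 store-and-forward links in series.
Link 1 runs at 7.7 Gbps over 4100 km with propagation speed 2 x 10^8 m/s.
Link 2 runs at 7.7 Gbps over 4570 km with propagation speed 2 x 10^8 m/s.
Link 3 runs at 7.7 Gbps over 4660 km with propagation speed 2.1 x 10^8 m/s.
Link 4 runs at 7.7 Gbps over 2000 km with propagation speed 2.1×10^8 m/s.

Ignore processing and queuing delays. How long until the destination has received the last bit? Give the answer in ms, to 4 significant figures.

L = 750 × 8 = 6000 bits.
Transmission delay per hop = L/R = 6000/7700000000 = 0.000779221 ms; 4 hops → 0.00311688 ms.
Propagation delays (d/s per hop): 20.5, 22.85, 22.1905, 9.52381 ms; sum = 75.0643 ms.
End-to-end = 75.07 ms.

75.07 ms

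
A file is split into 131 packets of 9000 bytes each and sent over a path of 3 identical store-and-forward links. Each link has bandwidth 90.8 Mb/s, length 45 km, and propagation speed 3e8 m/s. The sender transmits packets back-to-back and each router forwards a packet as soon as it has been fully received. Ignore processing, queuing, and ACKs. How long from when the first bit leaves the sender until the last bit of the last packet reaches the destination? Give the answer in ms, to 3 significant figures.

Per-hop transmission t_tx = L/R = 72000/90800000 = 0.792952 ms.
Per-hop propagation t_prop = 45000/300000000 = 0.15 ms.
Pipeline fill: first packet needs 3·t_tx to clear all hops; remaining 130 packets each add one t_tx.
Total = (3+131-1)·t_tx + 3·t_prop = 133·0.792952 + 3·0.15 = 106 ms.

106 ms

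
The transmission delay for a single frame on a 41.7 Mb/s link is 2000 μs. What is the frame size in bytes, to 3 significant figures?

10400 bytes

L = R × t_tx = 41700000 b/s × 0.002 s = 83400 bits.
In bytes: 83400 / 8 = 10400 bytes.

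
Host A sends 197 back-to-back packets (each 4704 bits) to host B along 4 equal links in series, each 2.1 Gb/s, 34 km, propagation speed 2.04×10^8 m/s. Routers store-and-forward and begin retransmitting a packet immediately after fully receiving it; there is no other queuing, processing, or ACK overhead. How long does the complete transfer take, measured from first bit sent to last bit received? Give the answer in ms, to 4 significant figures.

1.115 ms

Per-hop transmission t_tx = L/R = 4704/2100000000 = 0.00224 ms.
Per-hop propagation t_prop = 34000/204000000 = 0.166667 ms.
Pipeline fill: first packet needs 4·t_tx to clear all hops; remaining 196 packets each add one t_tx.
Total = (4+197-1)·t_tx + 4·t_prop = 200·0.00224 + 4·0.166667 = 1.115 ms.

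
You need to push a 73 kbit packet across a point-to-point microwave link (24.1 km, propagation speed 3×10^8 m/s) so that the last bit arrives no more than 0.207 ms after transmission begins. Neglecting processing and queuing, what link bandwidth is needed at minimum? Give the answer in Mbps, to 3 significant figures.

576 Mbps

Propagation delay = 24100 / 300000000 = 0.0803333 ms.
Transmission budget = 0.207 − 0.0803333 = 0.126667 ms.
R ≥ L / t_tx = 73000 bits / 0.000126667 s = 576 Mbps.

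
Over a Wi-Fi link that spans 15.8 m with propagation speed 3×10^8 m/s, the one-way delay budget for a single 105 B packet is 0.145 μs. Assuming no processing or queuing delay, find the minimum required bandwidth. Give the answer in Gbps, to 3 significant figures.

L = 840 bits.
Propagation delay = 15.8 / 300000000 = 0.0526667 μs.
Transmission budget = 0.145 − 0.0526667 = 0.0923333 μs.
R ≥ L / t_tx = 840 bits / 9.23333e-08 s = 9.10 Gbps.

9.10 Gbps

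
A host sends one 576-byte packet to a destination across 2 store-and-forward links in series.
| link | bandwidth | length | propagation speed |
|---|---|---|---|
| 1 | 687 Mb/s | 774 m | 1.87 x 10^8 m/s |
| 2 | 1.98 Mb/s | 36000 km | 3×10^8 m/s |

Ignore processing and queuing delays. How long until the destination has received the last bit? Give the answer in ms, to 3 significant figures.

122 ms

L = 576 × 8 = 4608 bits.
Transmission delays (L/R per hop): 0.00670742, 2.32727 ms; sum = 2.33398 ms.
Propagation delays (d/s per hop): 0.00413904, 120 ms; sum = 120.004 ms.
End-to-end = 122 ms.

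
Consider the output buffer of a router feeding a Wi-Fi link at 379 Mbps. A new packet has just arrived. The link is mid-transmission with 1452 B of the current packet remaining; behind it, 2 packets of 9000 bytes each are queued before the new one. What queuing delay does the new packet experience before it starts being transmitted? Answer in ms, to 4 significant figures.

Each queued packet: L/R = 72000/379000000 = 0.189974 ms.
2 queued → 0.379947 ms.
Plus remaining 11616 bits of current packet: 0.0306491 ms.
Queuing delay = 0.4106 ms.

0.4106 ms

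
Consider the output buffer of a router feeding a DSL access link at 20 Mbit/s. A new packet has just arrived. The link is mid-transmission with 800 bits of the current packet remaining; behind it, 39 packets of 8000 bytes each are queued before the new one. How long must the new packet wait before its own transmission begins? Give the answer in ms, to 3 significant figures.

Each queued packet: L/R = 64000/20000000 = 3.2 ms.
39 queued → 124.8 ms.
Plus remaining 800 bits of current packet: 0.04 ms.
Queuing delay = 125 ms.

125 ms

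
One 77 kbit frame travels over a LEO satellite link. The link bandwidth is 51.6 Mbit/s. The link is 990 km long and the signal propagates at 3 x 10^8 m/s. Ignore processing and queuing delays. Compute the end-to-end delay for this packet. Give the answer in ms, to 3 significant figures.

L = 77000 bits.
Transmission delay = L/R = 77000 / 51600000 = 1.49225 ms.
Propagation delay = d/s = 990000 m / 300000000 m/s = 3.3 ms.
Total = 4.79 ms.

4.79 ms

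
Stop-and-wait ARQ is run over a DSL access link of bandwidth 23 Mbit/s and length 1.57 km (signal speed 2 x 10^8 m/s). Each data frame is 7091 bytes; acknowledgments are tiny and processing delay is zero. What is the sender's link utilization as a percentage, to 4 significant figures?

t_tx = L/R = 56728/23000000 = 0.00246643 s.
t_prop = 1570/200000000 = 7.85e-06 s; RTT = 1.57e-05 s.
Cycle = t_tx + RTT = 0.00248213 s.
Utilization = t_tx / cycle = 0.00246643/0.00248213 = 99.37 %.

99.37 %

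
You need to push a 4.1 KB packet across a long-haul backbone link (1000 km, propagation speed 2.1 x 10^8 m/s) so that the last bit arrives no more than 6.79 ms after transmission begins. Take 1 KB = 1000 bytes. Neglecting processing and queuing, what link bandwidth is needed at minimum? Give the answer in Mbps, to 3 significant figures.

L = 32800 bits.
Propagation delay = 1000000 / 210000000 = 4.7619 ms.
Transmission budget = 6.79 − 4.7619 = 2.0281 ms.
R ≥ L / t_tx = 32800 bits / 0.0020281 s = 16.2 Mbps.

16.2 Mbps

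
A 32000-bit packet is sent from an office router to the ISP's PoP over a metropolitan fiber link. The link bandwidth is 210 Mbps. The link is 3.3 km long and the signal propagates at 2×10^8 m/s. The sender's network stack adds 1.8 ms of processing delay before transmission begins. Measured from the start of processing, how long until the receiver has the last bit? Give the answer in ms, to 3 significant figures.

1.97 ms

Transmission delay = L/R = 32000 / 210000000 = 0.152381 ms.
Propagation delay = d/s = 3300 m / 200000000 m/s = 0.0165 ms.
Plus processing delay 1.8 ms = 1.8 ms.
Total = 1.97 ms.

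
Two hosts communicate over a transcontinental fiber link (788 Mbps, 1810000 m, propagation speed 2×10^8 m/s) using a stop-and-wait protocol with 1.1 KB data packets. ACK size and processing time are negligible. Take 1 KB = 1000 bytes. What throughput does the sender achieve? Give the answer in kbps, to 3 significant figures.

486 kbps

t_tx = L/R = 8800/788000000 = 1.11675e-05 s.
t_prop = 1810000/200000000 = 0.00905 s; RTT = 0.0181 s.
Cycle = t_tx + RTT = 0.0181112 s.
Throughput = L / cycle = 8800 / 0.0181112 = 486 kbps.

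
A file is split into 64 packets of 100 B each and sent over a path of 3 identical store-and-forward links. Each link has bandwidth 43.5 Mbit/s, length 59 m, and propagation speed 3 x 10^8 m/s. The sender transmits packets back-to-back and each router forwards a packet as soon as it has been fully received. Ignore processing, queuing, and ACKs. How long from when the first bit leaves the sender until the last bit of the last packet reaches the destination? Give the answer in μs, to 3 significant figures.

1210 μs

Per-hop transmission t_tx = L/R = 800/43500000 = 18.3908 μs.
Per-hop propagation t_prop = 59/300000000 = 0.196667 μs.
Pipeline fill: first packet needs 3·t_tx to clear all hops; remaining 63 packets each add one t_tx.
Total = (3+64-1)·t_tx + 3·t_prop = 66·18.3908 + 3·0.196667 = 1210 μs.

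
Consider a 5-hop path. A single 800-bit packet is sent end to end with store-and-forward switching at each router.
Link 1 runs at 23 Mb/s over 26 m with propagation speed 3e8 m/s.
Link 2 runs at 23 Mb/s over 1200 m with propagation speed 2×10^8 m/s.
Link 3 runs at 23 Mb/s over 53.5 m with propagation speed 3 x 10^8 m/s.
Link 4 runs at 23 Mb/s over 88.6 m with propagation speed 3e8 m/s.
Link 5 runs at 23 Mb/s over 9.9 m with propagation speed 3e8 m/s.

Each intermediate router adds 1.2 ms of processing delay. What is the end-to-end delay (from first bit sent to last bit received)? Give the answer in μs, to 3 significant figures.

Transmission delay per hop = L/R = 800/23000000 = 34.7826 μs; 5 hops → 173.913 μs.
Propagation delays (d/s per hop): 0.0866667, 6, 0.178333, 0.295333, 0.033 μs; sum = 6.59333 μs.
Processing at 4 router(s): 4 × 1.2 ms = 4800 μs.
End-to-end = 4980 μs.

4980 μs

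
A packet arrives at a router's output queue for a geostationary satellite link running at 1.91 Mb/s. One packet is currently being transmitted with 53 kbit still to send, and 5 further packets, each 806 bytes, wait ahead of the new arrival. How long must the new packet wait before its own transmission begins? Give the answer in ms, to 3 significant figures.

Each queued packet: L/R = 6448/1910000 = 3.37592 ms.
5 queued → 16.8796 ms.
Plus remaining 53000 bits of current packet: 27.7487 ms.
Queuing delay = 44.6 ms.

44.6 ms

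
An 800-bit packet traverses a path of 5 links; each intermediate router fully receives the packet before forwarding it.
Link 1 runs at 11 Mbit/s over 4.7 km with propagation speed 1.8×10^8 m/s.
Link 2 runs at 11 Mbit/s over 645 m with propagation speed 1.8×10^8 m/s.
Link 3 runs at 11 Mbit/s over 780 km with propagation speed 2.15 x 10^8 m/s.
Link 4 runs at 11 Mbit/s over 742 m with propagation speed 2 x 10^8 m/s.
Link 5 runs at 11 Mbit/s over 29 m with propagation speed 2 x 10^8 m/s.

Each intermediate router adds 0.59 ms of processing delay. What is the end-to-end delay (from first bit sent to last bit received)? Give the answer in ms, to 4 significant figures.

6.385 ms

Transmission delay per hop = L/R = 800/11000000 = 0.0727273 ms; 5 hops → 0.363636 ms.
Propagation delays (d/s per hop): 0.0261111, 0.00358333, 3.62791, 0.00371, 0.000145 ms; sum = 3.66146 ms.
Processing at 4 router(s): 4 × 0.59 ms = 2.36 ms.
End-to-end = 6.385 ms.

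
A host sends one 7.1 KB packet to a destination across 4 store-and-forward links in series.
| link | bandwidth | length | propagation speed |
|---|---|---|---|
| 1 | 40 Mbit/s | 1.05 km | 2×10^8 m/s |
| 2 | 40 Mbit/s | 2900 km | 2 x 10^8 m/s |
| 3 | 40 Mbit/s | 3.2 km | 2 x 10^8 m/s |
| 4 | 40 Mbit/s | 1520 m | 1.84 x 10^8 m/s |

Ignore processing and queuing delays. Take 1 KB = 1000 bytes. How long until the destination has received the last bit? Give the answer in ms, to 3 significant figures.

20.2 ms

L = 56800 bits.
Transmission delay per hop = L/R = 56800/40000000 = 1.42 ms; 4 hops → 5.68 ms.
Propagation delays (d/s per hop): 0.00525, 14.5, 0.016, 0.00826087 ms; sum = 14.5295 ms.
End-to-end = 20.2 ms.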